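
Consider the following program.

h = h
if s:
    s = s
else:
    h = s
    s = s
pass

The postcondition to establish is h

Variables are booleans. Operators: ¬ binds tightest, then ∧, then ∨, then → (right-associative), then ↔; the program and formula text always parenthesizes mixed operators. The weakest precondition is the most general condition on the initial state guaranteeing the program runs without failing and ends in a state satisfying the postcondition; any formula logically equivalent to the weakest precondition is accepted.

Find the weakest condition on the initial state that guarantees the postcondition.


Working backward. After the program, h must hold.
Before skip: h
Then branch requires h; else branch requires s.
Before the if: (s → h) ∧ ((¬s) → s)
Before h := h: (s → h) ∧ ((¬s) → s)
Answer: WP = (s → h) ∧ ((¬s) → s)


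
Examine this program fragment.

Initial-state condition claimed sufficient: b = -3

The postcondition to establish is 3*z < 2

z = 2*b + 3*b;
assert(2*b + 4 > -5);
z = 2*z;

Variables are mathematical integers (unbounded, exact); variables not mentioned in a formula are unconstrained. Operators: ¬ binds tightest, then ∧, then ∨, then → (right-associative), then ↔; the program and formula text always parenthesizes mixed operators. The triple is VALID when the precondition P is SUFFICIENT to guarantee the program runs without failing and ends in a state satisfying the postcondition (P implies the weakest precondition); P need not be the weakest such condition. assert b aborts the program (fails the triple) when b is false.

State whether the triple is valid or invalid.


Working backward. After the program, 3*z < 2 must hold.
Before z := 2*z: 6*z < 2
Before assert 2*b + 4 > -5: 2*b > -9 ∧ 6*z < 2
Before z := 2*b + 3*b: 2*b > -9 ∧ 30*b < 2
The weakest precondition is 2*b > -9 ∧ 30*b < 2.
Check whether b = -3 implies it.
Every state satisfying the precondition satisfies the weakest precondition: the implication holds.
Answer: valid


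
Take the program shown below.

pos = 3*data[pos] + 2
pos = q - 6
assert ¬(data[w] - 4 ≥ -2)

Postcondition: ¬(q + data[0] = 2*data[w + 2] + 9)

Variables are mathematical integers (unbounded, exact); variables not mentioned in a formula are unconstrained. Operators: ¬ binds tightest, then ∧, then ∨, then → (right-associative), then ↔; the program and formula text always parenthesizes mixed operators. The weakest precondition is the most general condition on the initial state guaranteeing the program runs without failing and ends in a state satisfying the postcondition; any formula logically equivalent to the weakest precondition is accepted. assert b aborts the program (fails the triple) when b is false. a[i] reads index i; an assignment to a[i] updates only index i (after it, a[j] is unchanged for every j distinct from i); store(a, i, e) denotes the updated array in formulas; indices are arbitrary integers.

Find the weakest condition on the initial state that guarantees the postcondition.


Working backward. After the program, the postcondition ¬(q + data[0] = 2*data[w + 2] + 9) must hold; in canonical form it is ¬(data[0] + q = 2*data[w + 2] + 9).
Before assert ¬(data[w] - 4 ≥ -2): (¬(data[w] ≥ 2)) ∧ (¬(data[0] + q = 2*data[w + 2] + 9))
Before pos := q - 6: (¬(data[w] ≥ 2)) ∧ (¬(data[0] + q = 2*data[w + 2] + 9))
Before pos := 3*data[pos] + 2: (¬(data[w] ≥ 2)) ∧ (¬(data[0] + q = 2*data[w + 2] + 9))
Answer: WP = (¬(data[w] ≥ 2)) ∧ (¬(data[0] + q = 2*data[w + 2] + 9))


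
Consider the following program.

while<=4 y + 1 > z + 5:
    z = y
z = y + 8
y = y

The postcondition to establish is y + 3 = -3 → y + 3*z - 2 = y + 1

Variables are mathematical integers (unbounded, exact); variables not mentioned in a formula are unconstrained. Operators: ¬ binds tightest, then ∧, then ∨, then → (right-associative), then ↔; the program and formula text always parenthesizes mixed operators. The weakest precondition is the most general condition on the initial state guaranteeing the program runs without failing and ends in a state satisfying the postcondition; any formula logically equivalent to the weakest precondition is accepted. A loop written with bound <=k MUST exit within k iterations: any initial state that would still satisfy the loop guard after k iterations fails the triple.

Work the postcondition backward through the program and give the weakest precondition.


Working backward. After the program, the postcondition y + 3 = -3 → y + 3*z - 2 = y + 1 must hold; in canonical form it is y = -6 → 3*z = 3.
Before y := y: y = -6 → 3*z = 3
Before z := y + 8: y = -6 → 3*y = -21
Before the loop (bound <=4), unroll the exhaustion recursion (WP_0 = exit-now case; WP_j = one more guarded iteration, up to j = 4):
  WP_0: (¬(y > z + 4)) ∧ (y = -6 → 3*y = -21)
  WP_1: (y > z + 4 → (y = -6 → 3*y = -21)) ∧ ((¬(y > z + 4)) → (y = -6 → 3*y = -21))
  WP_2: (y > z + 4 → (y = -6 → 3*y = -21)) ∧ ((¬(y > z + 4)) → (y = -6 → 3*y = -21))
  WP_3: (y > z + 4 → (y = -6 → 3*y = -21)) ∧ ((¬(y > z + 4)) → (y = -6 → 3*y = -21))
  WP_4: (y > z + 4 → (y = -6 → 3*y = -21)) ∧ ((¬(y > z + 4)) → (y = -6 → 3*y = -21))
So before the loop: (y > z + 4 → (y = -6 → 3*y = -21)) ∧ ((¬(y > z + 4)) → (y = -6 → 3*y = -21))
Answer: WP = (y > z + 4 → (y = -6 → 3*y = -21)) ∧ ((¬(y > z + 4)) → (y = -6 → 3*y = -21))


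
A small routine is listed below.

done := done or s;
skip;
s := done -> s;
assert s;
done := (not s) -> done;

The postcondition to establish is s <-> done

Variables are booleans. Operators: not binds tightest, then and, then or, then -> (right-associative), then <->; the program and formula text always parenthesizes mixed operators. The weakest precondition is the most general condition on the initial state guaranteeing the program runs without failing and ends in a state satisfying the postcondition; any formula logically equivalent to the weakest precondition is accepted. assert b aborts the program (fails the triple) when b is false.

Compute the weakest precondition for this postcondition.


Working backward. After the program, s <-> done must hold.
Before done := (not s) -> done: s <-> ((not s) -> done)
Before assert s: s and (s <-> ((not s) -> done))
Before s := done -> s: (done -> s) and ((done -> s) <-> ((not (done -> s)) -> done))
Before skip: (done -> s) and ((done -> s) <-> ((not (done -> s)) -> done))
Before done := done or s: ((done or s) -> s) and (((done or s) -> s) <-> ((not ((done or s) -> s)) -> (done or s)))
Answer: WP = ((done or s) -> s) and (((done or s) -> s) <-> ((not ((done or s) -> s)) -> (done or s)))


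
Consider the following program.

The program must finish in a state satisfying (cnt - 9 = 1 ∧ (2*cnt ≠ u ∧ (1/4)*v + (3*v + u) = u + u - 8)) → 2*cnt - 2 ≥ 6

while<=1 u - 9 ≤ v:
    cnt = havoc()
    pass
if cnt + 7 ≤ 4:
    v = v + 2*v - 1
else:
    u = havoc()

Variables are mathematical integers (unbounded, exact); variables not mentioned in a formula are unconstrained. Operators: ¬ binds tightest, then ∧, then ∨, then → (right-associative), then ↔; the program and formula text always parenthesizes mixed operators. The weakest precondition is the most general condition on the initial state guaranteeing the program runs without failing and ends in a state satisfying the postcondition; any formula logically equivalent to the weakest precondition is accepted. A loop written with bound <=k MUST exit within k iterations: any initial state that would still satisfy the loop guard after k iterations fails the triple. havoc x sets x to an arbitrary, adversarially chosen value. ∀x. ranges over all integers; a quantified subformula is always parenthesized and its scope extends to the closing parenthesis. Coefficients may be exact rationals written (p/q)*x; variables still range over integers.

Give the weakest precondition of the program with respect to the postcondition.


Working backward. After the program, the postcondition (cnt - 9 = 1 ∧ (2*cnt ≠ u ∧ (1/4)*v + (3*v + u) = u + u - 8)) → 2*cnt - 2 ≥ 6 must hold; in canonical form it is (cnt = 10 ∧ 2*cnt ≠ u ∧ (13/4)*v = u - 8) → 2*cnt ≥ 8.
Then branch requires (cnt = 10 ∧ 2*cnt ≠ u ∧ (39/4)*v = u - 19/4) → 2*cnt ≥ 8; else branch requires ∀u_1. ((cnt = 10 ∧ 2*cnt ≠ u_1 ∧ (13/4)*v = u_1 - 8) → 2*cnt ≥ 8).
Before the if: (cnt ≤ -3 → ((cnt = 10 ∧ 2*cnt ≠ u ∧ (39/4)*v = u - 19/4) → 2*cnt ≥ 8)) ∧ ((¬(cnt ≤ -3)) → (∀u_1. ((cnt = 10 ∧ 2*cnt ≠ u_1 ∧ (13/4)*v = u_1 - 8) → 2*cnt ≥ 8)))
Before the loop (bound <=1), unroll the exhaustion recursion (WP_0 = exit-now case; WP_j = one more guarded iteration, up to j = 1):
  WP_0: (¬(u ≤ v + 9)) ∧ (cnt ≤ -3 → ((cnt = 10 ∧ 2*cnt ≠ u ∧ (39/4)*v = u - 19/4) → 2*cnt ≥ 8)) ∧ ((¬(cnt ≤ -3)) → (∀u_1. ((cnt = 10 ∧ 2*cnt ≠ u_1 ∧ (13/4)*v = u_1 - 8) → 2*cnt ≥ 8)))
  WP_1: (u ≤ v + 9 → (∀cnt_1. ((¬(u ≤ v + 9)) ∧ (cnt_1 ≤ -3 → ((cnt_1 = 10 ∧ 2*cnt_1 ≠ u ∧ (39/4)*v = u - 19/4) → 2*cnt_1 ≥ 8)) ∧ ((¬(cnt_1 ≤ -3)) → (∀u_1. ((cnt_1 = 10 ∧ 2*cnt_1 ≠ u_1 ∧ (13/4)*v = u_1 - 8) → 2*cnt_1 ≥ 8)))))) ∧ ((¬(u ≤ v + 9)) → ((cnt ≤ -3 → ((cnt = 10 ∧ 2*cnt ≠ u ∧ (39/4)*v = u - 19/4) → 2*cnt ≥ 8)) ∧ ((¬(cnt ≤ -3)) → (∀u_1. ((cnt = 10 ∧ 2*cnt ≠ u_1 ∧ (13/4)*v = u_1 - 8) → 2*cnt ≥ 8)))))
So before the loop: (u ≤ v + 9 → (∀cnt_1. ((¬(u ≤ v + 9)) ∧ (cnt_1 ≤ -3 → ((cnt_1 = 10 ∧ 2*cnt_1 ≠ u ∧ (39/4)*v = u - 19/4) → 2*cnt_1 ≥ 8)) ∧ ((¬(cnt_1 ≤ -3)) → (∀u_1. ((cnt_1 = 10 ∧ 2*cnt_1 ≠ u_1 ∧ (13/4)*v = u_1 - 8) → 2*cnt_1 ≥ 8)))))) ∧ ((¬(u ≤ v + 9)) → ((cnt ≤ -3 → ((cnt = 10 ∧ 2*cnt ≠ u ∧ (39/4)*v = u - 19/4) → 2*cnt ≥ 8)) ∧ ((¬(cnt ≤ -3)) → (∀u_1. ((cnt = 10 ∧ 2*cnt ≠ u_1 ∧ (13/4)*v = u_1 - 8) → 2*cnt ≥ 8)))))
Answer: WP = (u ≤ v + 9 → (∀cnt_1. ((¬(u ≤ v + 9)) ∧ (cnt_1 ≤ -3 → ((cnt_1 = 10 ∧ 2*cnt_1 ≠ u ∧ (39/4)*v = u - 19/4) → 2*cnt_1 ≥ 8)) ∧ ((¬(cnt_1 ≤ -3)) → (∀u_1. ((cnt_1 = 10 ∧ 2*cnt_1 ≠ u_1 ∧ (13/4)*v = u_1 - 8) → 2*cnt_1 ≥ 8)))))) ∧ ((¬(u ≤ v + 9)) → ((cnt ≤ -3 → ((cnt = 10 ∧ 2*cnt ≠ u ∧ (39/4)*v = u - 19/4) → 2*cnt ≥ 8)) ∧ ((¬(cnt ≤ -3)) → (∀u_1. ((cnt = 10 ∧ 2*cnt ≠ u_1 ∧ (13/4)*v = u_1 - 8) → 2*cnt ≥ 8)))))


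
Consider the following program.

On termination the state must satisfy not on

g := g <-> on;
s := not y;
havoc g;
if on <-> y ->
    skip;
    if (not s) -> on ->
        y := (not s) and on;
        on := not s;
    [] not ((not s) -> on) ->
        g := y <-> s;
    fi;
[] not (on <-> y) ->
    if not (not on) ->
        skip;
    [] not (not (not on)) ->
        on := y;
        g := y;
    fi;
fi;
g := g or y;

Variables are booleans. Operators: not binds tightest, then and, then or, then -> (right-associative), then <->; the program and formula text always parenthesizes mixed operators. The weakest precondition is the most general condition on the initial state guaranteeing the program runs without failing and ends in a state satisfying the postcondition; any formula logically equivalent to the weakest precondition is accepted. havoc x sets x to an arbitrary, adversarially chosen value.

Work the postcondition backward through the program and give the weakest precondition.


Working backward. After the program, not on must hold.
Before g := g or y: not on
Then branch requires (((not s) -> on) -> s) and ((not ((not s) -> on)) -> (not on)); else branch requires (on -> (not on)) and ((not on) -> (not y)).
Before the if: ((on <-> y) -> ((((not s) -> on) -> s) and ((not ((not s) -> on)) -> (not on)))) and ((not (on <-> y)) -> ((on -> (not on)) and ((not on) -> (not y))))
Before havoc g: ((on <-> y) -> ((((not s) -> on) -> s) and ((not ((not s) -> on)) -> (not on)))) and ((not (on <-> y)) -> ((on -> (not on)) and ((not on) -> (not y))))
Before s := not y: ((on <-> y) -> (((y -> on) -> (not y)) and ((not (y -> on)) -> (not on)))) and ((not (on <-> y)) -> ((on -> (not on)) and ((not on) -> (not y))))
Before g := g <-> on: ((on <-> y) -> (((y -> on) -> (not y)) and ((not (y -> on)) -> (not on)))) and ((not (on <-> y)) -> ((on -> (not on)) and ((not on) -> (not y))))
Answer: WP = ((on <-> y) -> (((y -> on) -> (not y)) and ((not (y -> on)) -> (not on)))) and ((not (on <-> y)) -> ((on -> (not on)) and ((not on) -> (not y))))


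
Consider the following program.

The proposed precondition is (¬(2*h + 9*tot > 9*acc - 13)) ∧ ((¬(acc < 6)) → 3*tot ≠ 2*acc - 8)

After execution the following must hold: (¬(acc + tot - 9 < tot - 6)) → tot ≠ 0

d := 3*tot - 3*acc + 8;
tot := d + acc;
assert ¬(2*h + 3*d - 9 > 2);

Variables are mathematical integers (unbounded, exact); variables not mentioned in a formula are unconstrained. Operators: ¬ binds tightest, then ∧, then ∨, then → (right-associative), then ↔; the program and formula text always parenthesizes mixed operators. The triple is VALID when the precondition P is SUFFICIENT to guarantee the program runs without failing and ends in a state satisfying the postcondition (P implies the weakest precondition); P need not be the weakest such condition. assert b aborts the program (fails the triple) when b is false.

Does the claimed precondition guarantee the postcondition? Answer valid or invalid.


Working backward. After the program, the postcondition (¬(acc + tot - 9 < tot - 6)) → tot ≠ 0 must hold; in canonical form it is (¬(acc < 3)) → tot ≠ 0.
Before assert ¬(2*h + 3*d - 9 > 2): (¬(3*d + 2*h > 11)) ∧ ((¬(acc < 3)) → tot ≠ 0)
Before tot := d + acc: (¬(3*d + 2*h > 11)) ∧ ((¬(acc < 3)) → acc + d ≠ 0)
Before d := 3*tot - 3*acc + 8: (¬(2*h + 9*tot > 9*acc - 13)) ∧ ((¬(acc < 3)) → 3*tot ≠ 2*acc - 8)
The weakest precondition is (¬(2*h + 9*tot > 9*acc - 13)) ∧ ((¬(acc < 3)) → 3*tot ≠ 2*acc - 8).
Check whether (¬(2*h + 9*tot > 9*acc - 13)) ∧ ((¬(acc < 6)) → 3*tot ≠ 2*acc - 8) implies it.
Countermodel: at the initial state acc = 4, h = 0, tot = 0, the precondition holds but the weakest precondition fails.
Answer: invalid


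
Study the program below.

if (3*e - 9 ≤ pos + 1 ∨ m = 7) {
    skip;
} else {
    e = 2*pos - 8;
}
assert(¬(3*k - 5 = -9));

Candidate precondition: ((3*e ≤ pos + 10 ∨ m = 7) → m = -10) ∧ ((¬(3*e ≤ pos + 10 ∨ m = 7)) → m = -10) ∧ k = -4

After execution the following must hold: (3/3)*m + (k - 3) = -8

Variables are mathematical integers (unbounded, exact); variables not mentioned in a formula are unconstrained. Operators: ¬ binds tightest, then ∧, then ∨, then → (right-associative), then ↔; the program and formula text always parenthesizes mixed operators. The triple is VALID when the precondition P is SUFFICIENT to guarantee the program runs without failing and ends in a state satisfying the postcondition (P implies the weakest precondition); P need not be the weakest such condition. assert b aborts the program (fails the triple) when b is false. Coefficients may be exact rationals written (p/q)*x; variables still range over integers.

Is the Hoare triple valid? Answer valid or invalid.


Working backward. After the program, the postcondition (3/3)*m + (k - 3) = -8 must hold; in canonical form it is k + m = -5.
Before assert ¬(3*k - 5 = -9): (¬(3*k = -4)) ∧ k + m = -5
Then branch requires (¬(3*k = -4)) ∧ k + m = -5; else branch requires (¬(3*k = -4)) ∧ k + m = -5.
Before the if: ((3*e ≤ pos + 10 ∨ m = 7) → ((¬(3*k = -4)) ∧ k + m = -5)) ∧ ((¬(3*e ≤ pos + 10 ∨ m = 7)) → ((¬(3*k = -4)) ∧ k + m = -5))
The weakest precondition is ((3*e ≤ pos + 10 ∨ m = 7) → ((¬(3*k = -4)) ∧ k + m = -5)) ∧ ((¬(3*e ≤ pos + 10 ∨ m = 7)) → ((¬(3*k = -4)) ∧ k + m = -5)).
Check whether ((3*e ≤ pos + 10 ∨ m = 7) → m = -10) ∧ ((¬(3*e ≤ pos + 10 ∨ m = 7)) → m = -10) ∧ k = -4 implies it.
Countermodel: at the initial state e = 0, k = -4, m = -10, pos = -11, the precondition holds but the weakest precondition fails.
Answer: invalid


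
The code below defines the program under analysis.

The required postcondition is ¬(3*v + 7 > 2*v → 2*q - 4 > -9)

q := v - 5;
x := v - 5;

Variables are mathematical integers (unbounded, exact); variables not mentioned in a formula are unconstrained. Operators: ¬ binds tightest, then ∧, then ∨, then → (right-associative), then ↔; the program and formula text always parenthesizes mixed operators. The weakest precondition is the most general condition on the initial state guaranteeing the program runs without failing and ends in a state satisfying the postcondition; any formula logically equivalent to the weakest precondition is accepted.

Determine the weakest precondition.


Working backward. After the program, the postcondition ¬(3*v + 7 > 2*v → 2*q - 4 > -9) must hold; in canonical form it is ¬(v > -7 → 2*q > -5).
Before x := v - 5: ¬(v > -7 → 2*q > -5)
Before q := v - 5: ¬(v > -7 → 2*v > 5)
Answer: WP = ¬(v > -7 → 2*v > 5)


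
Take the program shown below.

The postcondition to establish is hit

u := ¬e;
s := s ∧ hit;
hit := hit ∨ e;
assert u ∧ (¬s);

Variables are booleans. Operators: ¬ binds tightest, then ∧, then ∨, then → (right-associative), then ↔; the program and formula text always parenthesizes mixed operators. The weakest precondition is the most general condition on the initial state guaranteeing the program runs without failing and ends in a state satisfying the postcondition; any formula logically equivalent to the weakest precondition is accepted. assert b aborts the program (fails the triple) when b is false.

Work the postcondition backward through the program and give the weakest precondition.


Working backward. After the program, hit must hold.
Before assert u ∧ (¬s): u ∧ (¬s) ∧ hit
Before hit := hit ∨ e: u ∧ (¬s) ∧ (hit ∨ e)
Before s := s ∧ hit: u ∧ (¬(s ∧ hit)) ∧ (hit ∨ e)
Before u := ¬e: (¬e) ∧ (¬(s ∧ hit)) ∧ (hit ∨ e)
Answer: WP = (¬e) ∧ (¬(s ∧ hit)) ∧ (hit ∨ e)


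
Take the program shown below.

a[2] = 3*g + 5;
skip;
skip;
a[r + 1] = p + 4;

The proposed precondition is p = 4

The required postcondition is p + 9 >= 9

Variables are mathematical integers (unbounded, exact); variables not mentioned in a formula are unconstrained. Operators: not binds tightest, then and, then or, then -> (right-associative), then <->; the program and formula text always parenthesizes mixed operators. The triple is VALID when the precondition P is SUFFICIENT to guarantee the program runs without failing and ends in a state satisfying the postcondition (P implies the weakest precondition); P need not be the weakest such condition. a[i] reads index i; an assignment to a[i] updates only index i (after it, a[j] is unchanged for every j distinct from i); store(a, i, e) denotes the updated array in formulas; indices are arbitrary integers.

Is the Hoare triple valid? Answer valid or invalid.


Working backward. After the program, the postcondition p + 9 >= 9 must hold; in canonical form it is p >= 0.
Before a[r + 1] := p + 4: p >= 0
Before skip: p >= 0
Before skip: p >= 0
Before a[2] := 3*g + 5: p >= 0
The weakest precondition is p >= 0.
Check whether p = 4 implies it.
Every state satisfying the precondition satisfies the weakest precondition: the implication holds.
Answer: valid


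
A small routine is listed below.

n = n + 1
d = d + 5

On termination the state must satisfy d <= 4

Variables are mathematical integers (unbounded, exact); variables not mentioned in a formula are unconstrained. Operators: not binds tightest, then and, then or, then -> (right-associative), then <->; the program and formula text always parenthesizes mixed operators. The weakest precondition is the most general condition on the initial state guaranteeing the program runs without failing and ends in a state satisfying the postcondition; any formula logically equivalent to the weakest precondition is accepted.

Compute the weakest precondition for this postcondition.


Working backward. After the program, d <= 4 must hold.
Before d := d + 5: d <= -1
Before n := n + 1: d <= -1
Answer: WP = d <= -1


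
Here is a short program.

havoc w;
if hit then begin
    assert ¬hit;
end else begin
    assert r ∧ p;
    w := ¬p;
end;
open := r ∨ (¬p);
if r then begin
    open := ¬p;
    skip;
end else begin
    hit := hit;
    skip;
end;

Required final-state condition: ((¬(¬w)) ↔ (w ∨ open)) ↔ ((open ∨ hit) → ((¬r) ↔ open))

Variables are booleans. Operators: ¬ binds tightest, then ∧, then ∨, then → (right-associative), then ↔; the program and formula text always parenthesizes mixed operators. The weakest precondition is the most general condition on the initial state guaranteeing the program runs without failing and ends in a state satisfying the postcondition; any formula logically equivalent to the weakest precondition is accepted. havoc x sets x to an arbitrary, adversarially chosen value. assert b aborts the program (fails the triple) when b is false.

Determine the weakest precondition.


Working backward. After the program, the postcondition ((¬(¬w)) ↔ (w ∨ open)) ↔ ((open ∨ hit) → ((¬r) ↔ open)) must hold; in canonical form it is (w ↔ (w ∨ open)) ↔ ((open ∨ hit) → ((¬r) ↔ open)).
Then branch requires (w ↔ (w ∨ (¬p))) ↔ (((¬p) ∨ hit) → ((¬r) ↔ (¬p))); else branch requires (w ↔ (w ∨ open)) ↔ ((open ∨ hit) → ((¬r) ↔ open)).
Before the if: (r → ((w ↔ (w ∨ (¬p))) ↔ (((¬p) ∨ hit) → ((¬r) ↔ (¬p))))) ∧ ((¬r) → ((w ↔ (w ∨ open)) ↔ ((open ∨ hit) → ((¬r) ↔ open))))
Before open := r ∨ (¬p): (r → ((w ↔ (w ∨ (¬p))) ↔ (((¬p) ∨ hit) → ((¬r) ↔ (¬p))))) ∧ ((¬r) → ((w ↔ (w ∨ r ∨ (¬p))) ↔ ((r ∨ (¬p) ∨ hit) → ((¬r) ↔ (r ∨ (¬p))))))
Then branch requires (¬hit) ∧ (r → ((w ↔ (w ∨ (¬p))) ↔ (((¬p) ∨ hit) → ((¬r) ↔ (¬p))))) ∧ ((¬r) → ((w ↔ (w ∨ r ∨ (¬p))) ↔ ((r ∨ (¬p) ∨ hit) → ((¬r) ↔ (r ∨ (¬p)))))); else branch requires r ∧ p ∧ (r → (((¬p) ∨ hit) → ((¬r) ↔ (¬p)))) ∧ ((¬r) → (((¬p) ↔ ((¬p) ∨ r)) ↔ ((r ∨ (¬p) ∨ hit) → ((¬r) ↔ (r ∨ (¬p)))))).
Before the if: (hit → ((¬hit) ∧ (r → ((w ↔ (w ∨ (¬p))) ↔ (((¬p) ∨ hit) → ((¬r) ↔ (¬p))))) ∧ ((¬r) → ((w ↔ (w ∨ r ∨ (¬p))) ↔ ((r ∨ (¬p) ∨ hit) → ((¬r) ↔ (r ∨ (¬p)))))))) ∧ ((¬hit) → (r ∧ p ∧ (r → (((¬p) ∨ hit) → ((¬r) ↔ (¬p)))) ∧ ((¬r) → (((¬p) ↔ ((¬p) ∨ r)) ↔ ((r ∨ (¬p) ∨ hit) → ((¬r) ↔ (r ∨ (¬p))))))))
Before havoc w: (hit → ((¬hit) ∧ (r → (((¬p) ∨ hit) → ((¬r) ↔ (¬p)))) ∧ ((¬r) → ((r ∨ (¬p) ∨ hit) → ((¬r) ↔ (r ∨ (¬p))))))) ∧ ((¬hit) → (r ∧ p ∧ (r → (((¬p) ∨ hit) → ((¬r) ↔ (¬p)))) ∧ ((¬r) → (((¬p) ↔ ((¬p) ∨ r)) ↔ ((r ∨ (¬p) ∨ hit) → ((¬r) ↔ (r ∨ (¬p)))))))) ∧ (hit → ((¬hit) ∧ (r → (p ↔ (((¬p) ∨ hit) → ((¬r) ↔ (¬p))))) ∧ ((¬r) → ((¬(r ∨ (¬p))) ↔ ((r ∨ (¬p) ∨ hit) → ((¬r) ↔ (r ∨ (¬p))))))))
Answer: WP = (hit → ((¬hit) ∧ (r → (((¬p) ∨ hit) → ((¬r) ↔ (¬p)))) ∧ ((¬r) → ((r ∨ (¬p) ∨ hit) → ((¬r) ↔ (r ∨ (¬p))))))) ∧ ((¬hit) → (r ∧ p ∧ (r → (((¬p) ∨ hit) → ((¬r) ↔ (¬p)))) ∧ ((¬r) → (((¬p) ↔ ((¬p) ∨ r)) ↔ ((r ∨ (¬p) ∨ hit) → ((¬r) ↔ (r ∨ (¬p)))))))) ∧ (hit → ((¬hit) ∧ (r → (p ↔ (((¬p) ∨ hit) → ((¬r) ↔ (¬p))))) ∧ ((¬r) → ((¬(r ∨ (¬p))) ↔ ((r ∨ (¬p) ∨ hit) → ((¬r) ↔ (r ∨ (¬p))))))))


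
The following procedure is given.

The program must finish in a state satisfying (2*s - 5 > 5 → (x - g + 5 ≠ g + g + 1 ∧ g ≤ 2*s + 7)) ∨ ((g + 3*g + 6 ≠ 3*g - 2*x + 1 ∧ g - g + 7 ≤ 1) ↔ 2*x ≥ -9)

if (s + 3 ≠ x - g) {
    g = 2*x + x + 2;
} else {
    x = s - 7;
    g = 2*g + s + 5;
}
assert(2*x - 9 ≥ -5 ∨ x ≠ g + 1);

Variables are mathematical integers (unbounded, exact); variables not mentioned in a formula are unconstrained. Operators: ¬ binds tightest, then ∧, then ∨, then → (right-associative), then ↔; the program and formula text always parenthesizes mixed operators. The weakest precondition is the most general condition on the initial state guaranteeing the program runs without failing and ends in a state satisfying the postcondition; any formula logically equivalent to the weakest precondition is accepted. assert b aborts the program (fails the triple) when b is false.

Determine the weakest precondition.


Working backward. After the program, the postcondition (2*s - 5 > 5 → (x - g + 5 ≠ g + g + 1 ∧ g ≤ 2*s + 7)) ∨ ((g + 3*g + 6 ≠ 3*g - 2*x + 1 ∧ g - g + 7 ≤ 1) ↔ 2*x ≥ -9) must hold; in canonical form it is (2*s > 10 → (x ≠ 3*g - 4 ∧ g ≤ 2*s + 7)) ∨ (¬(2*x ≥ -9)).
Before assert 2*x - 9 ≥ -5 ∨ x ≠ g + 1: (2*x ≥ 4 ∨ x ≠ g + 1) ∧ ((2*s > 10 → (x ≠ 3*g - 4 ∧ g ≤ 2*s + 7)) ∨ (¬(2*x ≥ -9)))
Then branch requires (2*x ≥ 4 ∨ 2*x ≠ -3) ∧ ((2*s > 10 → (8*x ≠ -2 ∧ 3*x ≤ 2*s + 5)) ∨ (¬(2*x ≥ -9))); else branch requires (2*s ≥ 18 ∨ 2*g ≠ -13) ∧ ((2*s > 10 → (6*g + 2*s ≠ -18 ∧ 2*g ≤ s + 2)) ∨ (¬(2*s ≥ 5))).
Before the if: (g + s ≠ x - 3 → ((2*x ≥ 4 ∨ 2*x ≠ -3) ∧ ((2*s > 10 → (8*x ≠ -2 ∧ 3*x ≤ 2*s + 5)) ∨ (¬(2*x ≥ -9))))) ∧ ((¬(g + s ≠ x - 3)) → ((2*s ≥ 18 ∨ 2*g ≠ -13) ∧ ((2*s > 10 → (6*g + 2*s ≠ -18 ∧ 2*g ≤ s + 2)) ∨ (¬(2*s ≥ 5)))))
Answer: WP = (g + s ≠ x - 3 → ((2*x ≥ 4 ∨ 2*x ≠ -3) ∧ ((2*s > 10 → (8*x ≠ -2 ∧ 3*x ≤ 2*s + 5)) ∨ (¬(2*x ≥ -9))))) ∧ ((¬(g + s ≠ x - 3)) → ((2*s ≥ 18 ∨ 2*g ≠ -13) ∧ ((2*s > 10 → (6*g + 2*s ≠ -18 ∧ 2*g ≤ s + 2)) ∨ (¬(2*s ≥ 5)))))


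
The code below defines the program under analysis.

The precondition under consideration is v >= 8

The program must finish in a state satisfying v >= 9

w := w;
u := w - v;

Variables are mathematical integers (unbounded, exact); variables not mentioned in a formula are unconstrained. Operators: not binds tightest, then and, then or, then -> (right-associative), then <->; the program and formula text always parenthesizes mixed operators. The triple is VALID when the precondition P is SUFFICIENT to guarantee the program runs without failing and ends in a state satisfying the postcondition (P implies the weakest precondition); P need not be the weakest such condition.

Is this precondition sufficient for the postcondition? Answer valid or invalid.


Working backward. After the program, v >= 9 must hold.
Before u := w - v: v >= 9
Before w := w: v >= 9
The weakest precondition is v >= 9.
Check whether v >= 8 implies it.
Countermodel: at the initial state v = 8, the precondition holds but the weakest precondition fails.
Answer: invalid


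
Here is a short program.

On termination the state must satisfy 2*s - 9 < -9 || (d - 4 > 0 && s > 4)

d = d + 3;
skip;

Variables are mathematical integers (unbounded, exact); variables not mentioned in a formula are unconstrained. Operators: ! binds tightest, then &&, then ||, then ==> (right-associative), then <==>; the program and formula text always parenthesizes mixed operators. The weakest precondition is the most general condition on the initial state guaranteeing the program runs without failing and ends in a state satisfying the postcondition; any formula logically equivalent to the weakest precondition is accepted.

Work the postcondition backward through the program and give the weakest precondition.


Working backward. After the program, the postcondition 2*s - 9 < -9 || (d - 4 > 0 && s > 4) must hold; in canonical form it is 2*s < 0 || (d > 4 && s > 4).
Before skip: 2*s < 0 || (d > 4 && s > 4)
Before d := d + 3: 2*s < 0 || (d > 1 && s > 4)
Answer: WP = 2*s < 0 || (d > 1 && s > 4)


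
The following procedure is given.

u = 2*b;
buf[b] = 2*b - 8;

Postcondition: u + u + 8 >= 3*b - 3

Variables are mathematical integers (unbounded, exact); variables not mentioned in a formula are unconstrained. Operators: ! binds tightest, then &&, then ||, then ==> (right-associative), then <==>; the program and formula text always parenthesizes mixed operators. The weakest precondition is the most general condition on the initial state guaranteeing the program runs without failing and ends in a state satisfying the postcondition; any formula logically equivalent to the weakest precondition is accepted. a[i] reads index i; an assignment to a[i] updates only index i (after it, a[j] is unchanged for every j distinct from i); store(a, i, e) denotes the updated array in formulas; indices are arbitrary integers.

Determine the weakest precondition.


Working backward. After the program, the postcondition u + u + 8 >= 3*b - 3 must hold; in canonical form it is 2*u >= 3*b - 11.
Before buf[b] := 2*b - 8: 2*u >= 3*b - 11
Before u := 2*b: b >= -11
Answer: WP = b >= -11


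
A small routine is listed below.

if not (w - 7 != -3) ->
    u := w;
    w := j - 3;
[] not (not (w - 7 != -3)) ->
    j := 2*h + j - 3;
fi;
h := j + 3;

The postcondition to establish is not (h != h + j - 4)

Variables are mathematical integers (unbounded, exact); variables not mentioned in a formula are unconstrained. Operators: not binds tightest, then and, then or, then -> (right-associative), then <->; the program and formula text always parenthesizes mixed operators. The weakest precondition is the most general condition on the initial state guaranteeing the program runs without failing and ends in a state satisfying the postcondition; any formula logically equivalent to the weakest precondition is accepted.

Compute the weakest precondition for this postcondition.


Working backward. After the program, the postcondition not (h != h + j - 4) must hold; in canonical form it is not (j != 4).
Before h := j + 3: not (j != 4)
Then branch requires not (j != 4); else branch requires not (2*h + j != 7).
Before the if: ((not (w != 4)) -> (not (j != 4))) and (w != 4 -> (not (2*h + j != 7)))
Answer: WP = ((not (w != 4)) -> (not (j != 4))) and (w != 4 -> (not (2*h + j != 7)))


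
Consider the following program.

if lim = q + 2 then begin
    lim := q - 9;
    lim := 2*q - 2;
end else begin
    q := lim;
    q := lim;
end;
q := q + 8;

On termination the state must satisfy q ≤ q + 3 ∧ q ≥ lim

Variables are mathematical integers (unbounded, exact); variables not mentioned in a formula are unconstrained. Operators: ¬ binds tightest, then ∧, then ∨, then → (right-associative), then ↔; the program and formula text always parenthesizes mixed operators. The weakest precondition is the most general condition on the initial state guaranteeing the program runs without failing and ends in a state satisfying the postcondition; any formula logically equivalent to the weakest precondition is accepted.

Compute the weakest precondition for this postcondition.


Working backward. After the program, the postcondition q ≤ q + 3 ∧ q ≥ lim must hold; in canonical form it is q ≥ lim.
Before q := q + 8: q ≥ lim - 8
Then branch requires q ≤ 10; else branch requires true.
Before the if: lim = q + 2 → q ≤ 10
Answer: WP = lim = q + 2 → q ≤ 10


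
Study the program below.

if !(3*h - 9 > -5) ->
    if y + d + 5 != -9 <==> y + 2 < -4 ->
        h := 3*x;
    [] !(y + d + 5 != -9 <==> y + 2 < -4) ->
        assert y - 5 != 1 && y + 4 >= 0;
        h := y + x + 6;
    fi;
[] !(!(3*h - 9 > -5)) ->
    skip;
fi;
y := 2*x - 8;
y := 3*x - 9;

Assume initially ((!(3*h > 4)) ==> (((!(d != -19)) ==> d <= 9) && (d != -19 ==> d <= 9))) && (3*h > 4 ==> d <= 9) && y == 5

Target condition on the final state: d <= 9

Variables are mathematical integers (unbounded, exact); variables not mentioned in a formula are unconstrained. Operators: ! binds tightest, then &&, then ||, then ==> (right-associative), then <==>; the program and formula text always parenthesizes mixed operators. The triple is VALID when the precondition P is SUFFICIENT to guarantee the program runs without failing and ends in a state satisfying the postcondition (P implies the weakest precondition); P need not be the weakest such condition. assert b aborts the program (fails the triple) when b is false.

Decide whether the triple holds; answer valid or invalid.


Working backward. After the program, d <= 9 must hold.
Before y := 3*x - 9: d <= 9
Before y := 2*x - 8: d <= 9
Then branch requires ((d + y != -14 <==> y < -6) ==> d <= 9) && ((!(d + y != -14 <==> y < -6)) ==> (y != 6 && y >= -4 && d <= 9)); else branch requires d <= 9.
Before the if: ((!(3*h > 4)) ==> (((d + y != -14 <==> y < -6) ==> d <= 9) && ((!(d + y != -14 <==> y < -6)) ==> (y != 6 && y >= -4 && d <= 9)))) && (3*h > 4 ==> d <= 9)
The weakest precondition is ((!(3*h > 4)) ==> (((d + y != -14 <==> y < -6) ==> d <= 9) && ((!(d + y != -14 <==> y < -6)) ==> (y != 6 && y >= -4 && d <= 9)))) && (3*h > 4 ==> d <= 9).
Check whether ((!(3*h > 4)) ==> (((!(d != -19)) ==> d <= 9) && (d != -19 ==> d <= 9))) && (3*h > 4 ==> d <= 9) && y == 5 implies it.
Every state satisfying the precondition satisfies the weakest precondition: the implication holds.
Answer: valid


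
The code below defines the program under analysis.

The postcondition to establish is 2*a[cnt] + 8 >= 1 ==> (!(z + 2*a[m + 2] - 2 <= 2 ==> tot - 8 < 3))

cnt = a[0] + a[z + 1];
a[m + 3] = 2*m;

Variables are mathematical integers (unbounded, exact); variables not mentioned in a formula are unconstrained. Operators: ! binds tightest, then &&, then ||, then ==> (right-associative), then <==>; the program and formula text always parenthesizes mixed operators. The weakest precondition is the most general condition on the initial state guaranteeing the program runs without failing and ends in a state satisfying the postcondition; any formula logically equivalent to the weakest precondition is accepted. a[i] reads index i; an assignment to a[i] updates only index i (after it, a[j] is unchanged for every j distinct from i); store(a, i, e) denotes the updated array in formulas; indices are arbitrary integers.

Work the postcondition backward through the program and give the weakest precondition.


Working backward. After the program, the postcondition 2*a[cnt] + 8 >= 1 ==> (!(z + 2*a[m + 2] - 2 <= 2 ==> tot - 8 < 3)) must hold; in canonical form it is 2*a[cnt] >= -7 ==> (!(2*a[m + 2] + z <= 4 ==> tot < 11)).
Before a[m + 3] := 2*m: 2*store(a, m + 3, 2*m)[cnt] >= -7 ==> (!(2*store(a, m + 3, 2*m)[m + 2] + z <= 4 ==> tot < 11))
Before cnt := a[0] + a[z + 1]: 2*store(a, m + 3, 2*m)[a[z + 1] + a[0]] >= -7 ==> (!(2*store(a, m + 3, 2*m)[m + 2] + z <= 4 ==> tot < 11))
Answer: WP = 2*store(a, m + 3, 2*m)[a[z + 1] + a[0]] >= -7 ==> (!(2*store(a, m + 3, 2*m)[m + 2] + z <= 4 ==> tot < 11))


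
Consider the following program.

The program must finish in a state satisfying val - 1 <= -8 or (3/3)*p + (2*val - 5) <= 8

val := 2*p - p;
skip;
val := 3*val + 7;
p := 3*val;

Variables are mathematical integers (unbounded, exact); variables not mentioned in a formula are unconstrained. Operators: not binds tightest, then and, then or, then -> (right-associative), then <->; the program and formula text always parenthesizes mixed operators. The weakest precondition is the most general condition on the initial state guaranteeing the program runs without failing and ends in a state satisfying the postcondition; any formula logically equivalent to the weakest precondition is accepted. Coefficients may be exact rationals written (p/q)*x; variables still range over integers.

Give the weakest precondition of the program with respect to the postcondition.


Working backward. After the program, the postcondition val - 1 <= -8 or (3/3)*p + (2*val - 5) <= 8 must hold; in canonical form it is val <= -7 or p + 2*val <= 13.
Before p := 3*val: val <= -7 or 5*val <= 13
Before val := 3*val + 7: 3*val <= -14 or 15*val <= -22
Before skip: 3*val <= -14 or 15*val <= -22
Before val := 2*p - p: 3*p <= -14 or 15*p <= -22
Answer: WP = 3*p <= -14 or 15*p <= -22


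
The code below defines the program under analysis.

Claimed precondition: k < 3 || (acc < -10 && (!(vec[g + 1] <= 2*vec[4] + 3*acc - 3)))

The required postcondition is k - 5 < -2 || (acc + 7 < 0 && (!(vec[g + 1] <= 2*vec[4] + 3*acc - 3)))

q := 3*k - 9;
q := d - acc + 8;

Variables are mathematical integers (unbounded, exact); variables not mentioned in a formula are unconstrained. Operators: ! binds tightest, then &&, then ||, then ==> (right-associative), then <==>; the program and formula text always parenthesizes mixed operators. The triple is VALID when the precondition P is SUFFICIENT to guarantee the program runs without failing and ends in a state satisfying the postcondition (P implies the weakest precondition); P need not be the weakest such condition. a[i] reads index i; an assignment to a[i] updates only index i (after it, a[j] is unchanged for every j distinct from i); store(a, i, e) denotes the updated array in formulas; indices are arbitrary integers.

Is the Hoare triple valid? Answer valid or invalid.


Working backward. After the program, the postcondition k - 5 < -2 || (acc + 7 < 0 && (!(vec[g + 1] <= 2*vec[4] + 3*acc - 3))) must hold; in canonical form it is k < 3 || (acc < -7 && (!(vec[g + 1] <= 2*vec[4] + 3*acc - 3))).
Before q := d - acc + 8: k < 3 || (acc < -7 && (!(vec[g + 1] <= 2*vec[4] + 3*acc - 3)))
Before q := 3*k - 9: k < 3 || (acc < -7 && (!(vec[g + 1] <= 2*vec[4] + 3*acc - 3)))
The weakest precondition is k < 3 || (acc < -7 && (!(vec[g + 1] <= 2*vec[4] + 3*acc - 3))).
Check whether k < 3 || (acc < -10 && (!(vec[g + 1] <= 2*vec[4] + 3*acc - 3))) implies it.
Every state satisfying the precondition satisfies the weakest precondition: the implication holds.
Answer: valid


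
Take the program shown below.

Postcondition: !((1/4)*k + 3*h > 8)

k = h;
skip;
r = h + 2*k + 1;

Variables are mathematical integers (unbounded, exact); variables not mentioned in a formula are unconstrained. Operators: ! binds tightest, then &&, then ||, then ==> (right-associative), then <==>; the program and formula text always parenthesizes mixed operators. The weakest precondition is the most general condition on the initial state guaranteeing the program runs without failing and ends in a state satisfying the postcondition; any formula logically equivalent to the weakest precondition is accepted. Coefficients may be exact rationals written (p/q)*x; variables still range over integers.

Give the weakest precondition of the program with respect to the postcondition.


Working backward. After the program, the postcondition !((1/4)*k + 3*h > 8) must hold; in canonical form it is !(3*h + (1/4)*k > 8).
Before r := h + 2*k + 1: !(3*h + (1/4)*k > 8)
Before skip: !(3*h + (1/4)*k > 8)
Before k := h: !((13/4)*h > 8)
Answer: WP = !((13/4)*h > 8)


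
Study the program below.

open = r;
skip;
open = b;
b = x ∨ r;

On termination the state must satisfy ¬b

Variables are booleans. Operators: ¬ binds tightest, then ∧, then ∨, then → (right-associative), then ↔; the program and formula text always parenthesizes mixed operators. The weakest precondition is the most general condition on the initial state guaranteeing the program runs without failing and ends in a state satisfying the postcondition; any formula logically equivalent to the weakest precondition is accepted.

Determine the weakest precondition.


Working backward. After the program, ¬b must hold.
Before b := x ∨ r: ¬(x ∨ r)
Before open := b: ¬(x ∨ r)
Before skip: ¬(x ∨ r)
Before open := r: ¬(x ∨ r)
Answer: WP = ¬(x ∨ r)


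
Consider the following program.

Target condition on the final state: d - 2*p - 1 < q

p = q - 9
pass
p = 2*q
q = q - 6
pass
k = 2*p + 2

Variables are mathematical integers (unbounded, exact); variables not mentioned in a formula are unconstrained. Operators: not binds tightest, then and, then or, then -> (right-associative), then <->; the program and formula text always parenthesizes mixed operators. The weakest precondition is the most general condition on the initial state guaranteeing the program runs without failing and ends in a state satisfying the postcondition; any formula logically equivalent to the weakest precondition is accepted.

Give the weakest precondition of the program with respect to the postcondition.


Working backward. After the program, the postcondition d - 2*p - 1 < q must hold; in canonical form it is d < 2*p + q + 1.
Before k := 2*p + 2: d < 2*p + q + 1
Before skip: d < 2*p + q + 1
Before q := q - 6: d < 2*p + q - 5
Before p := 2*q: d < 5*q - 5
Before skip: d < 5*q - 5
Before p := q - 9: d < 5*q - 5
Answer: WP = d < 5*q - 5
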